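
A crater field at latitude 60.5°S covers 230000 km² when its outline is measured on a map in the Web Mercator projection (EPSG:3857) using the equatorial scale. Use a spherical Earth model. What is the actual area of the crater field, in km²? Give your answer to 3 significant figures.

The Mercator projection is conformal; its linear scale factor is the same in every direction and equals sec φ = 1/cos φ.
Areal scale = k² = sec²φ = 1/cos²(60.5°) = 1/0.4924² = 4.124.
True area = apparent / (areal scale) = 230000 / 4.124 ≈ 55800 km².

55800 km²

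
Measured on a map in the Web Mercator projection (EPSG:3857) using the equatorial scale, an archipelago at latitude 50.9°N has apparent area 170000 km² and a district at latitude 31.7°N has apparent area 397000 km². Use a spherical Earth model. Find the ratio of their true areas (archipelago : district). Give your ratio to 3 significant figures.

0.235

On Mercator the areal scale is sec²φ, so true area = apparent × cos²φ.
True area of archipelago: 170000 × cos²(50.9°) = 170000 × 0.3978 = 67620 km².
True area of district: 397000 × cos²(31.7°) = 397000 × 0.7239 = 287400 km².
Ratio = 67620 / 287400 ≈ 0.235.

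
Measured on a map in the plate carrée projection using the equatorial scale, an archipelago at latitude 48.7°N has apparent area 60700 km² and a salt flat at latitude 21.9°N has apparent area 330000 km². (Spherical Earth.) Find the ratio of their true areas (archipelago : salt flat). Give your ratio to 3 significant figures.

On the plate carrée, areal scale = h·k = 1 × sec φ, so true area = apparent × cos φ.
True area of archipelago: 60700 × cos(48.7°) = 60700 × 0.6600 = 40060 km².
True area of salt flat: 330000 × cos(21.9°) = 330000 × 0.9278 = 306200 km².
Ratio = 40060 / 306200 ≈ 0.131.

0.131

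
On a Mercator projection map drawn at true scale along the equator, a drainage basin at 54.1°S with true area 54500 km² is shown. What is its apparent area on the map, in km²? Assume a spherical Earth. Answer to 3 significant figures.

159000 km²

For Mercator, h = k = sec φ (a conformal cylindrical projection has a single point scale, 1/cos φ).
Areal scale = k² = sec²φ = 1/cos²(54.1°) = 1/0.5864² = 2.908.
Apparent area = 54500 × 2.908 ≈ 159000 km².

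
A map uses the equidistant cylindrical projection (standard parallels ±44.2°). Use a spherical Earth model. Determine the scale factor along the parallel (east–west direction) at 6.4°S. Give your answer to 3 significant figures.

0.721

The equidistant cylindrical projection with φ₀ = 44.2° has h = 1 (meridians true) and k = cos φ₀ / cos φ along parallels.
k = cos 44.2° / cos 6.4° = 0.7169/0.9938 = 0.7214.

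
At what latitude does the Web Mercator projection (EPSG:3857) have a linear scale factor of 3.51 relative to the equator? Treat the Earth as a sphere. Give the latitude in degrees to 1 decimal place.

73.4°

Mercator scale is k = sec φ = 1/cos φ.
1/cos φ = 3.51  ⇒  cos φ = 0.2849  ⇒  φ = arccos(0.2849) ≈ 73.4°.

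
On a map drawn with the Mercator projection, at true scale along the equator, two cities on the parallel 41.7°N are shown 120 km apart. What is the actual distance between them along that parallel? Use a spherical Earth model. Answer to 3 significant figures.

The Mercator projection is conformal; its linear scale factor is the same in every direction and equals sec φ = 1/cos φ.
Along the parallel at 41.7°, map distances are exaggerated by k = sec 41.7° = 1.339.
True distance = 120 / 1.339 = 120 × cos 41.7° ≈ 89.6 km.

89.6 km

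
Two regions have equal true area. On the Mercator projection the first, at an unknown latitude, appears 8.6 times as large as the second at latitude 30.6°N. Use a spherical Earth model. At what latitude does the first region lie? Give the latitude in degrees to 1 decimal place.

72.9°

For equal true areas on Mercator, apparent areas scale as sec²φ, so the ratio is cos²φ₂ / cos²φ₁.
cos²φ₂ / cos²φ₁ = 8.6  ⇒  cos φ₁ = cos 30.6° / √8.6 = 0.8607/2.933 = 0.2935.
φ₁ = arccos(0.2935) ≈ 72.9°.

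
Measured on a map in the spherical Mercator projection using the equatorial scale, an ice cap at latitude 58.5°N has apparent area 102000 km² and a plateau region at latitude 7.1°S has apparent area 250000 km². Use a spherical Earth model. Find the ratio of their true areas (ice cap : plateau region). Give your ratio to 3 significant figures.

0.113

Since Mercator area scale is 1/cos²φ, the true area equals the apparent area multiplied by cos²φ.
True area of ice cap: 102000 × cos²(58.5°) = 102000 × 0.2730 = 27850 km².
True area of plateau region: 250000 × cos²(7.1°) = 250000 × 0.9847 = 246200 km².
Ratio = 27850 / 246200 ≈ 0.113.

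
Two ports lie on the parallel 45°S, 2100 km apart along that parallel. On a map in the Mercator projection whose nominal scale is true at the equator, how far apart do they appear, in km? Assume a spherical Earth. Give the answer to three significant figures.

2970 km

The Mercator projection is conformal; its linear scale factor is the same in every direction and equals sec φ = 1/cos φ.
Along the parallel, k = sec 45° = 1/0.7071 = 1.414.
Map distance = 2100 × 1.414 ≈ 2970 km.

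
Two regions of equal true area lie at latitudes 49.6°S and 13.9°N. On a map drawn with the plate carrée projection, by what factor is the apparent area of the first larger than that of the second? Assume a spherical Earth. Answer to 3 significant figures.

Plate carrée maps x = Rλ, y = Rφ. The meridian scale is h = 1 and the parallel scale is k = 1/cos φ = sec φ.
Areal scale at 49.6°: h·k = 1.000 × 1.543 = 1.543.
Areal scale at 13.9°: h·k = 1.000 × 1.030 = 1.030.
Ratio = 1.543/1.030 ≈ 1.50.

1.50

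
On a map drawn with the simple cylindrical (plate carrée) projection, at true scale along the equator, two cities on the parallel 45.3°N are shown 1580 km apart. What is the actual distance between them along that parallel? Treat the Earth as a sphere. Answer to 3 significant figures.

In the plate carrée (x = Rλ, y = Rφ), meridians are true-scale (h = 1) and parallels are stretched by k = sec φ.
Along the parallel at 45.3°, map distances are exaggerated by k = sec 45.3° = 1.422.
True distance = 1580 / 1.422 = 1580 × cos 45.3° ≈ 1110 km.

1110 km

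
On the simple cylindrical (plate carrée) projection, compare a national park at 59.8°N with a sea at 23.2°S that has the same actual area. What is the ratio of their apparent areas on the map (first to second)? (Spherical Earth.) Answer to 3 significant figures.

Plate carrée maps x = Rλ, y = Rφ. The meridian scale is h = 1 and the parallel scale is k = 1/cos φ = sec φ.
Areal scale at 59.8°: h·k = 1.000 × 1.988 = 1.988.
Areal scale at 23.2°: h·k = 1.000 × 1.088 = 1.088.
Ratio = 1.988/1.088 ≈ 1.83.

1.83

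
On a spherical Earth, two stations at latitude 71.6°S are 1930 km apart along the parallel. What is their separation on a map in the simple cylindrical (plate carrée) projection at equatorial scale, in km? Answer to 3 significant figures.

In the plate carrée (x = Rλ, y = Rφ), meridians are true-scale (h = 1) and parallels are stretched by k = sec φ.
Along the parallel, k = sec 71.6° = 1/0.3156 = 3.168.
Map distance = 1930 × 3.168 ≈ 6110 km.

6110 km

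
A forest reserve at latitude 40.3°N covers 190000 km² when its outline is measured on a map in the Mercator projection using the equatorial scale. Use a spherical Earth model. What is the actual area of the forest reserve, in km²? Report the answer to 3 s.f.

111000 km²

Mercator is conformal, so the point scale is isotropic: h = k = sec φ = 1/cos φ.
Areal scale = k² = sec²φ = 1/cos²(40.3°) = 1/0.7627² = 1.719.
True area = apparent / (areal scale) = 190000 / 1.719 ≈ 111000 km².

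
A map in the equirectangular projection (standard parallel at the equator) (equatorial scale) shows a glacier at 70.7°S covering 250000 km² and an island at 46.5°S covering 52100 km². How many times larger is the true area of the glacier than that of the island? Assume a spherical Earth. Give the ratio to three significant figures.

Plate carrée has h = 1 and k = sec φ, giving areal scale sec φ; true area = (apparent area) · cos φ.
True area of glacier: 250000 × cos(70.7°) = 250000 × 0.3305 = 82630 km².
True area of island: 52100 × cos(46.5°) = 52100 × 0.6884 = 35860 km².
Ratio = 82630 / 35860 ≈ 2.30.

2.30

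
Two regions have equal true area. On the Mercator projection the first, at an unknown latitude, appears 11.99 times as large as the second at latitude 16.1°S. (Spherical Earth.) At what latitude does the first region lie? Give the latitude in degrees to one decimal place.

73.9°

Mercator areal scale is sec²φ, so apparent-area ratio = sec²φ₁ / sec²φ₂ = cos²φ₂ / cos²φ₁.
cos²φ₂ / cos²φ₁ = 11.99  ⇒  cos φ₁ = cos 16.1° / √11.99 = 0.9608/3.463 = 0.2775.
φ₁ = arccos(0.2775) ≈ 73.9°.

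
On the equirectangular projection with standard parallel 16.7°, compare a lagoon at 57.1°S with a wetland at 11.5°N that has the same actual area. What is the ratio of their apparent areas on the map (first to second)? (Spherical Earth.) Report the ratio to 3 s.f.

1.80

In the equirectangular projection with standard parallel φ₀ = 16.7° (x = Rλ cos φ₀, y = Rφ), meridians are true-scale (h = 1) and the parallel scale is k = cos φ₀ / cos φ.
Areal scale at 57.1°: h·k = 1.000 × 1.763 = 1.763.
Areal scale at 11.5°: h·k = 1.000 × 0.9774 = 0.9774.
Ratio = 1.763/0.9774 ≈ 1.80.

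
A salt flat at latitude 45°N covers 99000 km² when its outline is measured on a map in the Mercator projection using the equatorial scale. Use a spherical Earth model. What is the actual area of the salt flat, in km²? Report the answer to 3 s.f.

The Mercator projection is conformal; its linear scale factor is the same in every direction and equals sec φ = 1/cos φ.
Areal scale = k² = sec²φ = 1/cos²(45°) = 1/0.7071² = 2.000.
True area = apparent / (areal scale) = 99000 / 2.000 ≈ 49500 km².

49500 km²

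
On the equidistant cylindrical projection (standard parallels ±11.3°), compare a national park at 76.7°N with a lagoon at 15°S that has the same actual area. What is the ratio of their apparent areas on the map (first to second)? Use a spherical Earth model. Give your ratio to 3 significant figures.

4.20

In the equirectangular projection with standard parallel φ₀ = 11.3° (x = Rλ cos φ₀, y = Rφ), meridians are true-scale (h = 1) and the parallel scale is k = cos φ₀ / cos φ.
Areal scale at 76.7°: h·k = 1.000 × 4.263 = 4.263.
Areal scale at 15°: h·k = 1.000 × 1.015 = 1.015.
Ratio = 4.263/1.015 ≈ 4.20.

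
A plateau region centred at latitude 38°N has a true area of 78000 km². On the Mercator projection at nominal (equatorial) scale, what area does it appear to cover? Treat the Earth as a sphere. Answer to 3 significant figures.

126000 km²

For Mercator, h = k = sec φ (a conformal cylindrical projection has a single point scale, 1/cos φ).
Areal scale = k² = sec²φ = 1/cos²(38°) = 1/0.7880² = 1.610.
Apparent area = 78000 × 1.610 ≈ 126000 km².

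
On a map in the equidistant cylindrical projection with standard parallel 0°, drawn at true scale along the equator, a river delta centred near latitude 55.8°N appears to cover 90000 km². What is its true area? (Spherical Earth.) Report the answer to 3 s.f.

50600 km²

For the equirectangular projection with φ₀ = 0 (plate carrée), h = 1 along meridians and k = sec φ along parallels.
Areal scale = h·k = 1 × sec φ; at 55.8°, h = 1.000, k = 1.779, so h·k = 1.779.
True area = apparent / (areal scale) = 90000 / 1.779 ≈ 50600 km².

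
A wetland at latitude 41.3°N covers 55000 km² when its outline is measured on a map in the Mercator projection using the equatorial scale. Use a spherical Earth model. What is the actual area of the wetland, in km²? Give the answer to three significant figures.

The Mercator projection is conformal; its linear scale factor is the same in every direction and equals sec φ = 1/cos φ.
Areal scale = k² = sec²φ = 1/cos²(41.3°) = 1/0.7513² = 1.772.
True area = apparent / (areal scale) = 55000 / 1.772 ≈ 31000 km².

31000 km²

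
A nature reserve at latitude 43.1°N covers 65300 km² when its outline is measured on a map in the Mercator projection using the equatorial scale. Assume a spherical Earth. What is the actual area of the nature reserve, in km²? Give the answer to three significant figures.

34800 km²

For Mercator, h = k = sec φ (a conformal cylindrical projection has a single point scale, 1/cos φ).
Areal scale = k² = sec²φ = 1/cos²(43.1°) = 1/0.7302² = 1.876.
True area = apparent / (areal scale) = 65300 / 1.876 ≈ 34800 km².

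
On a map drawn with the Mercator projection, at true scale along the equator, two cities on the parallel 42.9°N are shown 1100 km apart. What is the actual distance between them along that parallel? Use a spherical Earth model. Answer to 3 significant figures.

The Mercator projection is conformal; its linear scale factor is the same in every direction and equals sec φ = 1/cos φ.
Along the parallel at 42.9°, map distances are exaggerated by k = sec 42.9° = 1.365.
True distance = 1100 / 1.365 = 1100 × cos 42.9° ≈ 806 km.

806 km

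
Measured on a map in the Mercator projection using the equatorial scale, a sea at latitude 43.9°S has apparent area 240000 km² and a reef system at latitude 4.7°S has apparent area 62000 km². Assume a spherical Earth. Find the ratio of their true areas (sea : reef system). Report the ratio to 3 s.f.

On Mercator the areal scale is sec²φ, so true area = apparent × cos²φ.
True area of sea: 240000 × cos²(43.9°) = 240000 × 0.5192 = 124600 km².
True area of reef system: 62000 × cos²(4.7°) = 62000 × 0.9933 = 61580 km².
Ratio = 124600 / 61580 ≈ 2.02.

2.02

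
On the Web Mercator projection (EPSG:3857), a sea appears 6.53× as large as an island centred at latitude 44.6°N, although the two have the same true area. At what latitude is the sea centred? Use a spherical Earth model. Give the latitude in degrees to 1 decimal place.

73.8°

For equal true areas on Mercator, apparent areas scale as sec²φ, so the ratio is cos²φ₂ / cos²φ₁.
cos²φ₂ / cos²φ₁ = 6.53  ⇒  cos φ₁ = cos 44.6° / √6.53 = 0.7120/2.555 = 0.2786.
φ₁ = arccos(0.2786) ≈ 73.8°.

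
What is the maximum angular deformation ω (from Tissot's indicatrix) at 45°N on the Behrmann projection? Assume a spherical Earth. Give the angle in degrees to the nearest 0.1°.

23.1°

Behrmann is a cylindrical equal-area projection with standard parallels at ±30°. A cylindrical equal-area projection with standard parallel φ₀ has meridian scale h = cos φ / cos φ₀ and parallel scale k = cos φ₀ / cos φ (so areas are preserved, h·k = 1).
At 45°: h = 0.8165, k = 1.225; principal scales a = 1.225, b = 0.8165.
sin(ω/2) = (a − b)/(a + b) = 0.4082/2.041 = 0.2000, so ω = 2 arcsin(0.2000) ≈ 23.1°.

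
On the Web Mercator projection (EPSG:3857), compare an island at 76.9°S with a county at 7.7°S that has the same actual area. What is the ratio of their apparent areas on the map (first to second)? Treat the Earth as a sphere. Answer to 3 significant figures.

On Mercator, area is exaggerated by sec²φ = 1/cos²φ.
At 76.9°: sec²(76.9°) = 1/0.2267² = 19.47.
At 7.7°: sec²(7.7°) = 1/0.9910² = 1.018.
Ratio = 19.47/1.018 = cos²(7.7°)/cos²(76.9°) ≈ 19.1.

19.1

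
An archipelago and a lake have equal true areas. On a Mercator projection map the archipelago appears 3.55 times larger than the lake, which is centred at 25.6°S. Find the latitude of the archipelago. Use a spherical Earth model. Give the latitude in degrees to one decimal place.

61.4°

On Mercator, (apparent₁)/(apparent₂) = sec²φ₁ / sec²φ₂ when true areas are equal.
cos²φ₂ / cos²φ₁ = 3.55  ⇒  cos φ₁ = cos 25.6° / √3.55 = 0.9018/1.884 = 0.4786.
φ₁ = arccos(0.4786) ≈ 61.4°.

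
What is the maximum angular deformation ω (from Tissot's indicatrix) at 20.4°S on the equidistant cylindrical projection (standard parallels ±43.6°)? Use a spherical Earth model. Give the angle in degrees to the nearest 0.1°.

With standard parallel φ₀ = 43.6°, the equirectangular projection gives x = Rλ cos φ₀, y = Rφ, so h = 1 and k = cos 43.6° / cos φ.
At 20.4°: h = 1.000, k = 0.7726; principal scales a = 1.000, b = 0.7726.
sin(ω/2) = (a − b)/(a + b) = 0.2274/1.773 = 0.1283, so ω = 2 arcsin(0.1283) ≈ 14.7°.

14.7°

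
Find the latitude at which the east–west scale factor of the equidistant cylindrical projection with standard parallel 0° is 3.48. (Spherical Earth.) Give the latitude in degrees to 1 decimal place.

Plate carrée: h = 1, k = sec φ along parallels.
sec φ = 3.48  ⇒  cos φ = 0.2874  ⇒  φ ≈ 73.3°.

73.3°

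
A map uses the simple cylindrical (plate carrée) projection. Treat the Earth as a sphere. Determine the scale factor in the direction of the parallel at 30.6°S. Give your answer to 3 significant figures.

For the equirectangular projection with φ₀ = 0 (plate carrée), h = 1 along meridians and k = sec φ along parallels.
k = 1/cos 30.6° = 1/0.8607 = 1.162.

1.16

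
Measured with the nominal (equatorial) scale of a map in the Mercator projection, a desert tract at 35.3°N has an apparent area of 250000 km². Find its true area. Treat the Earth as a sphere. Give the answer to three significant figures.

Mercator is conformal, so the point scale is isotropic: h = k = sec φ = 1/cos φ.
Areal scale = k² = sec²φ = 1/cos²(35.3°) = 1/0.8161² = 1.501.
True area = apparent / (areal scale) = 250000 / 1.501 ≈ 167000 km².

167000 km²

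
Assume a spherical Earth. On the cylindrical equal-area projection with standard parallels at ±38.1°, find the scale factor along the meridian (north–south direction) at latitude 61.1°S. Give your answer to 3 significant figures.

0.614

Cylindrical equal-area (φ₀ = 38.1°): h = cos φ / cos 38.1° along meridians, k = cos 38.1° / cos φ along parallels; h·k = 1.
h = cos 61.1° / cos 38.1° = 0.4833/0.7869 = 0.6141.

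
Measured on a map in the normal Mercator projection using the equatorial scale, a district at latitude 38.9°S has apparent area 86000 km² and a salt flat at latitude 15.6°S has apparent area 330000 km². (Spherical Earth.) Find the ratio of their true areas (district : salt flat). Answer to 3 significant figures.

0.170

On Mercator the areal scale is sec²φ, so true area = apparent × cos²φ.
True area of district: 86000 × cos²(38.9°) = 86000 × 0.6057 = 52090 km².
True area of salt flat: 330000 × cos²(15.6°) = 330000 × 0.9277 = 306100 km².
Ratio = 52090 / 306100 ≈ 0.170.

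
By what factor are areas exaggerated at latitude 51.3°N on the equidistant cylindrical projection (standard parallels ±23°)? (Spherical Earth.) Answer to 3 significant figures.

In the equirectangular projection with standard parallel φ₀ = 23° (x = Rλ cos φ₀, y = Rφ), meridians are true-scale (h = 1) and the parallel scale is k = cos φ₀ / cos φ.
Areal scale = h·k = 1 × cos φ₀ / cos φ; at 51.3°, h = 1.000, k = 1.472, so h·k = 1.472.

1.47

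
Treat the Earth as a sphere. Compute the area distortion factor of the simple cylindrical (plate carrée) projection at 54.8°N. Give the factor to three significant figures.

In the plate carrée (x = Rλ, y = Rφ), meridians are true-scale (h = 1) and parallels are stretched by k = sec φ.
Areal scale = h·k = 1 × sec φ; at 54.8°, h = 1.000, k = 1.735, so h·k = 1.735.

1.73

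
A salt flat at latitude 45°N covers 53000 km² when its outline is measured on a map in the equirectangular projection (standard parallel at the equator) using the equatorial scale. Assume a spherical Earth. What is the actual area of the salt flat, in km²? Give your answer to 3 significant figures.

For the equirectangular projection with φ₀ = 0 (plate carrée), h = 1 along meridians and k = sec φ along parallels.
Areal scale = h·k = 1 × sec φ; at 45°, h = 1.000, k = 1.414, so h·k = 1.414.
True area = apparent / (areal scale) = 53000 / 1.414 ≈ 37500 km².

37500 km²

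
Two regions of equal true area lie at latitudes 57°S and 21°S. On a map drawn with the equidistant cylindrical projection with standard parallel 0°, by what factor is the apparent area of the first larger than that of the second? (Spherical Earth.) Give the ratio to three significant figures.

For the equirectangular projection with φ₀ = 0 (plate carrée), h = 1 along meridians and k = sec φ along parallels.
Areal scale at 57°: h·k = 1.000 × 1.836 = 1.836.
Areal scale at 21°: h·k = 1.000 × 1.071 = 1.071.
Ratio = 1.836/1.071 ≈ 1.71.

1.71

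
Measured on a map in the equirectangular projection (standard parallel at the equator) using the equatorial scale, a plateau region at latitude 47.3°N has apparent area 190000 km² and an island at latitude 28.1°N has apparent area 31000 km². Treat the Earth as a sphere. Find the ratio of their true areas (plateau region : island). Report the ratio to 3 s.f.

Plate carrée has h = 1 and k = sec φ, giving areal scale sec φ; true area = (apparent area) · cos φ.
True area of plateau region: 190000 × cos(47.3°) = 190000 × 0.6782 = 128900 km².
True area of island: 31000 × cos(28.1°) = 31000 × 0.8821 = 27350 km².
Ratio = 128900 / 27350 ≈ 4.71.

4.71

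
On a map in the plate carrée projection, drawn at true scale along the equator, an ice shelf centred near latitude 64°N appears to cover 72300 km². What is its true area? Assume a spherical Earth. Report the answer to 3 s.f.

For the equirectangular projection with φ₀ = 0 (plate carrée), h = 1 along meridians and k = sec φ along parallels.
Areal scale = h·k = 1 × sec φ; at 64°, h = 1.000, k = 2.281, so h·k = 2.281.
True area = apparent / (areal scale) = 72300 / 2.281 ≈ 31700 km².

31700 km²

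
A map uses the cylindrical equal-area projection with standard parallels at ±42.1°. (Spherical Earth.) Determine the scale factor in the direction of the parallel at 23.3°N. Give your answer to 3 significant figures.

0.808

For cylindrical equal-area with standard parallel φ₀, h = cos φ / cos φ₀ and k = cos φ₀ / cos φ, so h·k = 1.
k = cos 42.1° / cos 23.3° = 0.7420/0.9184 = 0.8079.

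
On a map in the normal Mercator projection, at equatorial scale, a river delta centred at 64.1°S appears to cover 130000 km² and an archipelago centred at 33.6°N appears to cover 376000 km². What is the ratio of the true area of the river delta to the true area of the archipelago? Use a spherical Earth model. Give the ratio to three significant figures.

On Mercator the areal scale is sec²φ, so true area = apparent × cos²φ.
True area of river delta: 130000 × cos²(64.1°) = 130000 × 0.1908 = 24800 km².
True area of archipelago: 376000 × cos²(33.6°) = 376000 × 0.6938 = 260900 km².
Ratio = 24800 / 260900 ≈ 0.0951.

0.0951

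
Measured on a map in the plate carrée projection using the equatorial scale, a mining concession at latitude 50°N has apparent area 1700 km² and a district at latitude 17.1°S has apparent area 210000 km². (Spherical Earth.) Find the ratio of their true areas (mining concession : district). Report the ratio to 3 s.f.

0.00544

On the plate carrée, areal scale = h·k = 1 × sec φ, so true area = apparent × cos φ.
True area of mining concession: 1700 × cos(50°) = 1700 × 0.6428 = 1093 km².
True area of district: 210000 × cos(17.1°) = 210000 × 0.9558 = 200700 km².
Ratio = 1093 / 200700 ≈ 0.00544.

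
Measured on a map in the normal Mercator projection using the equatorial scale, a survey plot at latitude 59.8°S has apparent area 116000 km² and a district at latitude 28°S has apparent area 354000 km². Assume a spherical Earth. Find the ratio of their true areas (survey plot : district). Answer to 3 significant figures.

Since Mercator area scale is 1/cos²φ, the true area equals the apparent area multiplied by cos²φ.
True area of survey plot: 116000 × cos²(59.8°) = 116000 × 0.2530 = 29350 km².
True area of district: 354000 × cos²(28°) = 354000 × 0.7796 = 276000 km².
Ratio = 29350 / 276000 ≈ 0.106.

0.106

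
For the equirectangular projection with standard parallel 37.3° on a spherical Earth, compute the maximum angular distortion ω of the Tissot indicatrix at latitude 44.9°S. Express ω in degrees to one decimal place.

In the equirectangular projection with standard parallel φ₀ = 37.3° (x = Rλ cos φ₀, y = Rφ), meridians are true-scale (h = 1) and the parallel scale is k = cos φ₀ / cos φ.
At 44.9°: h = 1.000, k = 1.123; principal scales a = 1.123, b = 1.000.
sin(ω/2) = (a − b)/(a + b) = 0.1230/2.123 = 0.05794, so ω = 2 arcsin(0.05794) ≈ 6.6°.

6.6°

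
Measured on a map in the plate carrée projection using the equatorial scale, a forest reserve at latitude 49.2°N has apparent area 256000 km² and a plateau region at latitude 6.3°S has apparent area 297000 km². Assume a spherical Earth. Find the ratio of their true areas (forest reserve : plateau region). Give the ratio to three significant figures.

0.567

On the plate carrée, areal scale = h·k = 1 × sec φ, so true area = apparent × cos φ.
True area of forest reserve: 256000 × cos(49.2°) = 256000 × 0.6534 = 167300 km².
True area of plateau region: 297000 × cos(6.3°) = 297000 × 0.9940 = 295200 km².
Ratio = 167300 / 295200 ≈ 0.567.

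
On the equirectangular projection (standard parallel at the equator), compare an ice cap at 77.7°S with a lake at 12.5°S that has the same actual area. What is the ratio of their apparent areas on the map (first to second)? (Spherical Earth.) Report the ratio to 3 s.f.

4.58

In the plate carrée (x = Rλ, y = Rφ), meridians are true-scale (h = 1) and parallels are stretched by k = sec φ.
Areal scale at 77.7°: h·k = 1.000 × 4.694 = 4.694.
Areal scale at 12.5°: h·k = 1.000 × 1.024 = 1.024.
Ratio = 4.694/1.024 ≈ 4.58.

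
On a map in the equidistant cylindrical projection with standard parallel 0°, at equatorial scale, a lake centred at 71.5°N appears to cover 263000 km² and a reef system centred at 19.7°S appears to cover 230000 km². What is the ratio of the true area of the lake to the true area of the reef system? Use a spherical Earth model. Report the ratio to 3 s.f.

Plate carrée has h = 1 and k = sec φ, giving areal scale sec φ; true area = (apparent area) · cos φ.
True area of lake: 263000 × cos(71.5°) = 263000 × 0.3173 = 83450 km².
True area of reef system: 230000 × cos(19.7°) = 230000 × 0.9415 = 216500 km².
Ratio = 83450 / 216500 ≈ 0.385.

0.385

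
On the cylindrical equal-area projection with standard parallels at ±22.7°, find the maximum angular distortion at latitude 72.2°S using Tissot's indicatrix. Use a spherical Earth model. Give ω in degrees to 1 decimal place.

106.7°

For cylindrical equal-area with standard parallel φ₀, h = cos φ / cos φ₀ and k = cos φ₀ / cos φ, so h·k = 1.
At 72.2°: h = 0.3314, k = 3.018; principal scales a = 3.018, b = 0.3314.
sin(ω/2) = (a − b)/(a + b) = 2.686/3.349 = 0.8021, so ω = 2 arcsin(0.8021) ≈ 106.7°.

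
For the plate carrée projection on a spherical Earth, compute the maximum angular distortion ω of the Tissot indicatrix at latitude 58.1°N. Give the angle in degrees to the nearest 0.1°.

35.9°

In the plate carrée (x = Rλ, y = Rφ), meridians are true-scale (h = 1) and parallels are stretched by k = sec φ.
At 58.1°: h = 1.000, k = 1.892; principal scales a = 1.892, b = 1.000.
sin(ω/2) = (a − b)/(a + b) = 0.8924/2.892 = 0.3085, so ω = 2 arcsin(0.3085) ≈ 35.9°.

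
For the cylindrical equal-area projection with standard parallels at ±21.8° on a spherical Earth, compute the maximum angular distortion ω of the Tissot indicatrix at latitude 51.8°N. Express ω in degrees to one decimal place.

45.3°

Cylindrical equal-area (φ₀ = 21.8°): h = cos φ / cos 21.8° along meridians, k = cos 21.8° / cos φ along parallels; h·k = 1.
At 51.8°: h = 0.6660, k = 1.501; principal scales a = 1.501, b = 0.6660.
sin(ω/2) = (a − b)/(a + b) = 0.8354/2.167 = 0.3854, so ω = 2 arcsin(0.3854) ≈ 45.3°.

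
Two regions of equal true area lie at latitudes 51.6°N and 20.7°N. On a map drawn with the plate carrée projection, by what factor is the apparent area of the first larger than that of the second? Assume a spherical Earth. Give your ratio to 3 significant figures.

For the equirectangular projection with φ₀ = 0 (plate carrée), h = 1 along meridians and k = sec φ along parallels.
Areal scale at 51.6°: h·k = 1.000 × 1.610 = 1.610.
Areal scale at 20.7°: h·k = 1.000 × 1.069 = 1.069.
Ratio = 1.610/1.069 ≈ 1.51.

1.51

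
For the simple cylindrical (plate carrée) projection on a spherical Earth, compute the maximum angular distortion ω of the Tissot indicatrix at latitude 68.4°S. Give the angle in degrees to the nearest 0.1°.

In the plate carrée (x = Rλ, y = Rφ), meridians are true-scale (h = 1) and parallels are stretched by k = sec φ.
At 68.4°: h = 1.000, k = 2.716; principal scales a = 2.716, b = 1.000.
sin(ω/2) = (a − b)/(a + b) = 1.716/3.716 = 0.4619, so ω = 2 arcsin(0.4619) ≈ 55.0°.

55.0°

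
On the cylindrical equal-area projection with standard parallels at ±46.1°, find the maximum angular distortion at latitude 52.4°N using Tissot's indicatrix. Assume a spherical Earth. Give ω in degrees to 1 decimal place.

Cylindrical equal-area (φ₀ = 46.1°): h = cos φ / cos 46.1° along meridians, k = cos 46.1° / cos φ along parallels; h·k = 1.
At 52.4°: h = 0.8799, k = 1.136; principal scales a = 1.136, b = 0.8799.
sin(ω/2) = (a − b)/(a + b) = 0.2565/2.016 = 0.1272, so ω = 2 arcsin(0.1272) ≈ 14.6°.

14.6°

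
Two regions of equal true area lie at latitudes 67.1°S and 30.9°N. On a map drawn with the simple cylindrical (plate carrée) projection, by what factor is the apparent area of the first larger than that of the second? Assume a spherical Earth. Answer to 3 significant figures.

For the equirectangular projection with φ₀ = 0 (plate carrée), h = 1 along meridians and k = sec φ along parallels.
Areal scale at 67.1°: h·k = 1.000 × 2.570 = 2.570.
Areal scale at 30.9°: h·k = 1.000 × 1.165 = 1.165.
Ratio = 2.570/1.165 ≈ 2.21.

2.21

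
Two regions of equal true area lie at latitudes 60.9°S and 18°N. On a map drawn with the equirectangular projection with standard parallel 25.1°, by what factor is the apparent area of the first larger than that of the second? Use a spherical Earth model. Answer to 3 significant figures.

In the equirectangular projection with standard parallel φ₀ = 25.1° (x = Rλ cos φ₀, y = Rφ), meridians are true-scale (h = 1) and the parallel scale is k = cos φ₀ / cos φ.
Areal scale at 60.9°: h·k = 1.000 × 1.862 = 1.862.
Areal scale at 18°: h·k = 1.000 × 0.9522 = 0.9522.
Ratio = 1.862/0.9522 ≈ 1.96.

1.96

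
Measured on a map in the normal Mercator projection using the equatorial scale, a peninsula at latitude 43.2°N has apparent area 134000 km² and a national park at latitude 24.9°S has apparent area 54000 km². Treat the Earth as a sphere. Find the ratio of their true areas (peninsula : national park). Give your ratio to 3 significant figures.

On Mercator the areal scale is sec²φ, so true area = apparent × cos²φ.
True area of peninsula: 134000 × cos²(43.2°) = 134000 × 0.5314 = 71210 km².
True area of national park: 54000 × cos²(24.9°) = 54000 × 0.8227 = 44430 km².
Ratio = 71210 / 44430 ≈ 1.60.

1.60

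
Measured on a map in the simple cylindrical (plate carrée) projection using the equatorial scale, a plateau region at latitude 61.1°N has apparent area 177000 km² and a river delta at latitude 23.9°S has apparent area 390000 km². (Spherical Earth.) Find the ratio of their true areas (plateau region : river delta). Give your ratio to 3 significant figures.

On the plate carrée, areal scale = h·k = 1 × sec φ, so true area = apparent × cos φ.
True area of plateau region: 177000 × cos(61.1°) = 177000 × 0.4833 = 85540 km².
True area of river delta: 390000 × cos(23.9°) = 390000 × 0.9143 = 356600 km².
Ratio = 85540 / 356600 ≈ 0.240.

0.240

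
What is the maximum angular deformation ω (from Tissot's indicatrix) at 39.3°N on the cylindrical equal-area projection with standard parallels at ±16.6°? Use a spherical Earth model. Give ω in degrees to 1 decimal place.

24.3°

Cylindrical equal-area (φ₀ = 16.6°): h = cos φ / cos 16.6° along meridians, k = cos 16.6° / cos φ along parallels; h·k = 1.
At 39.3°: h = 0.8075, k = 1.238; principal scales a = 1.238, b = 0.8075.
sin(ω/2) = (a − b)/(a + b) = 0.4309/2.046 = 0.2106, so ω = 2 arcsin(0.2106) ≈ 24.3°.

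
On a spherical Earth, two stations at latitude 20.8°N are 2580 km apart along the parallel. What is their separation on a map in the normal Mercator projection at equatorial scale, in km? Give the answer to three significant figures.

2760 km

For Mercator, h = k = sec φ (a conformal cylindrical projection has a single point scale, 1/cos φ).
Along the parallel, k = sec 20.8° = 1/0.9348 = 1.070.
Map distance = 2580 × 1.070 ≈ 2760 km.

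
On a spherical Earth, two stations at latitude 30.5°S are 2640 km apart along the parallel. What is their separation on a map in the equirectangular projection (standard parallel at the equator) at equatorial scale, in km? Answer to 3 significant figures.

For the equirectangular projection with φ₀ = 0 (plate carrée), h = 1 along meridians and k = sec φ along parallels.
Along the parallel, k = sec 30.5° = 1/0.8616 = 1.161.
Map distance = 2640 × 1.161 ≈ 3060 km.

3060 km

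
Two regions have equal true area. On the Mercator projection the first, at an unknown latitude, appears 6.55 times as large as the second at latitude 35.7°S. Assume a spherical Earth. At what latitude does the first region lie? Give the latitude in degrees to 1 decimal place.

71.5°

Mercator areal scale is sec²φ, so apparent-area ratio = sec²φ₁ / sec²φ₂ = cos²φ₂ / cos²φ₁.
cos²φ₂ / cos²φ₁ = 6.55  ⇒  cos φ₁ = cos 35.7° / √6.55 = 0.8121/2.559 = 0.3173.
φ₁ = arccos(0.3173) ≈ 71.5°.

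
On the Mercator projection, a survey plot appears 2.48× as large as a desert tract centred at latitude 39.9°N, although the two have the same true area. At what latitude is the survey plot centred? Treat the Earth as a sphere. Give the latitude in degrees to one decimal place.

60.8°

Mercator areal scale is sec²φ, so apparent-area ratio = sec²φ₁ / sec²φ₂ = cos²φ₂ / cos²φ₁.
cos²φ₂ / cos²φ₁ = 2.48  ⇒  cos φ₁ = cos 39.9° / √2.48 = 0.7672/1.575 = 0.4872.
φ₁ = arccos(0.4872) ≈ 60.8°.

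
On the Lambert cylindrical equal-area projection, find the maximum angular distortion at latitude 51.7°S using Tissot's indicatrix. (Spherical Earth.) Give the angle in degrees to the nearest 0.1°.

The Lambert cylindrical equal-area projection is the cylindrical equal-area projection with its standard parallel at the equator (φ₀ = 0). A cylindrical equal-area projection with standard parallel φ₀ has meridian scale h = cos φ / cos φ₀ and parallel scale k = cos φ₀ / cos φ (so areas are preserved, h·k = 1).
At 51.7°: h = 0.6198, k = 1.613; principal scales a = 1.613, b = 0.6198.
sin(ω/2) = (a − b)/(a + b) = 0.9937/2.233 = 0.4450, so ω = 2 arcsin(0.4450) ≈ 52.8°.

52.8°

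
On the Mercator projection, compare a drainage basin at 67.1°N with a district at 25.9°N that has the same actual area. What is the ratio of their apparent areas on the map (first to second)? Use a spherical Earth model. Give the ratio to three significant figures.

5.34

Mercator is conformal with k = sec φ, so areal scale = k² = sec²φ.
At 67.1°: sec²(67.1°) = 1/0.3891² = 6.604.
At 25.9°: sec²(25.9°) = 1/0.8996² = 1.236.
Ratio = 6.604/1.236 = cos²(25.9°)/cos²(67.1°) ≈ 5.34.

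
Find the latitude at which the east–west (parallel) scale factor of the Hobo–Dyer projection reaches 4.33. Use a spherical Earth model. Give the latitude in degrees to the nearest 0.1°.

The Hobo–Dyer projection is cylindrical equal-area with φ₀ = 37.5°. Cylindrical equal-area (φ₀ = 37.5°): h = cos φ / cos 37.5° along meridians, k = cos 37.5° / cos φ along parallels; h·k = 1.
k = cos φ₀ / cos φ = 4.33  ⇒  cos φ = cos 37.5° / 4.33 = 0.1832.
φ = arccos(0.1832) ≈ 79.4°.

79.4°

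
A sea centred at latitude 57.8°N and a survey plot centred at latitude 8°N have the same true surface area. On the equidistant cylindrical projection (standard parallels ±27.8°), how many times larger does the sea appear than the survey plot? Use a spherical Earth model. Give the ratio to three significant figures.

With standard parallel φ₀ = 27.8°, the equirectangular projection gives x = Rλ cos φ₀, y = Rφ, so h = 1 and k = cos 27.8° / cos φ.
Areal scale at 57.8°: h·k = 1.000 × 1.660 = 1.660.
Areal scale at 8°: h·k = 1.000 × 0.8933 = 0.8933.
Ratio = 1.660/0.8933 ≈ 1.86.

1.86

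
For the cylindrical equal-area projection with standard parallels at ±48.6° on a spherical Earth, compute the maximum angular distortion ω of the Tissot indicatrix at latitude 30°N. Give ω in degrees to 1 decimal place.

For cylindrical equal-area with standard parallel φ₀, h = cos φ / cos φ₀ and k = cos φ₀ / cos φ, so h·k = 1.
At 30°: h = 1.310, k = 0.7636; principal scales a = 1.310, b = 0.7636.
sin(ω/2) = (a − b)/(a + b) = 0.5459/2.073 = 0.2633, so ω = 2 arcsin(0.2633) ≈ 30.5°.

30.5°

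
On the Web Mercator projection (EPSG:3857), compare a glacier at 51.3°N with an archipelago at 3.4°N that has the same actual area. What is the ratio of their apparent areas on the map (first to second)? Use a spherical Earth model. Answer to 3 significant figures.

2.55

Mercator is conformal with k = sec φ, so areal scale = k² = sec²φ.
At 51.3°: sec²(51.3°) = 1/0.6252² = 2.558.
At 3.4°: sec²(3.4°) = 1/0.9982² = 1.004.
Ratio = 2.558/1.004 = cos²(3.4°)/cos²(51.3°) ≈ 2.55.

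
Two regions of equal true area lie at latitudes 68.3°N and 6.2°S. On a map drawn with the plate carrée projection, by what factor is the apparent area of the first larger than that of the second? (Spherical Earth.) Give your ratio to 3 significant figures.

2.69

In the plate carrée (x = Rλ, y = Rφ), meridians are true-scale (h = 1) and parallels are stretched by k = sec φ.
Areal scale at 68.3°: h·k = 1.000 × 2.705 = 2.705.
Areal scale at 6.2°: h·k = 1.000 × 1.006 = 1.006.
Ratio = 2.705/1.006 ≈ 2.69.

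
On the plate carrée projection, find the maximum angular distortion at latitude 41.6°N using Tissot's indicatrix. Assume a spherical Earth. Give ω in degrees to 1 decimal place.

16.6°

For the equirectangular projection with φ₀ = 0 (plate carrée), h = 1 along meridians and k = sec φ along parallels.
At 41.6°: h = 1.000, k = 1.337; principal scales a = 1.337, b = 1.000.
sin(ω/2) = (a − b)/(a + b) = 0.3373/2.337 = 0.1443, so ω = 2 arcsin(0.1443) ≈ 16.6°.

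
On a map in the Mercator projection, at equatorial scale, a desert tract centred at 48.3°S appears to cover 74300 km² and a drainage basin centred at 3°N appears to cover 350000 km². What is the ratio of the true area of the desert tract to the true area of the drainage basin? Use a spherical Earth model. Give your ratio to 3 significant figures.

0.0942

Since Mercator area scale is 1/cos²φ, the true area equals the apparent area multiplied by cos²φ.
True area of desert tract: 74300 × cos²(48.3°) = 74300 × 0.4425 = 32880 km².
True area of drainage basin: 350000 × cos²(3°) = 350000 × 0.9973 = 349000 km².
Ratio = 32880 / 349000 ≈ 0.0942.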